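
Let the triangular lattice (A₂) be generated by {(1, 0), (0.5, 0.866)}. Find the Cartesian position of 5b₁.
(5, 0)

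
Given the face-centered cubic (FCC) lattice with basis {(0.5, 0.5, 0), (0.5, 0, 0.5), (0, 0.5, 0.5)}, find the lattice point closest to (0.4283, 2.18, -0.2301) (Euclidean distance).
(0.5, 2, -0.5)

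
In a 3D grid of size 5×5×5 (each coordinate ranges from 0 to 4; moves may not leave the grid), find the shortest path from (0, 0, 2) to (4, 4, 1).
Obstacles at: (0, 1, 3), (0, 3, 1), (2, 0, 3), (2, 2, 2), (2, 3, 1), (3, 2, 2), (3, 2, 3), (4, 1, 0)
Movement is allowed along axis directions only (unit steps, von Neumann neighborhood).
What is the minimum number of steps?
9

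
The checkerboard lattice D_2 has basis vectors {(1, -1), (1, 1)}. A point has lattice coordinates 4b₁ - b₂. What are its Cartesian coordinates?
(3, -5)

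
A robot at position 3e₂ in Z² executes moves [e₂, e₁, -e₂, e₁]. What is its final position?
(2, 3)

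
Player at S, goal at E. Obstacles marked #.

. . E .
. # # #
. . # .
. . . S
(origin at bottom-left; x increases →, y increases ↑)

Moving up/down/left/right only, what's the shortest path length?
8
(one shortest path: (3, 0) → (2, 0) → (1, 0) → (0, 0) → (0, 1) → (0, 2) → (0, 3) → (1, 3) → (2, 3))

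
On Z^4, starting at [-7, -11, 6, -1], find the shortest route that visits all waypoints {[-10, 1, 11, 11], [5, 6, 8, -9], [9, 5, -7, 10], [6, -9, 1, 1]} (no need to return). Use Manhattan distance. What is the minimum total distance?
136
(one optimal route: (-7, -11, 6, -1) → (6, -9, 1, 1) → (5, 6, 8, -9) → (9, 5, -7, 10) → (-10, 1, 11, 11))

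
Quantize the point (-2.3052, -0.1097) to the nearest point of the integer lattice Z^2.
(-2, 0)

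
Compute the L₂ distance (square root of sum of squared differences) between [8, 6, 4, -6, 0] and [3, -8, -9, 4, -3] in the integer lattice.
22.3383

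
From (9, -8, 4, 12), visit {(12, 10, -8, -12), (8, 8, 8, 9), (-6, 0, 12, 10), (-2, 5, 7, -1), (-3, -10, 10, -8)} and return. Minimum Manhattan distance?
204
(one optimal route: (9, -8, 4, 12) → (8, 8, 8, 9) → (12, 10, -8, -12) → (-2, 5, 7, -1) → (-3, -10, 10, -8) → (-6, 0, 12, 10) → (9, -8, 4, 12))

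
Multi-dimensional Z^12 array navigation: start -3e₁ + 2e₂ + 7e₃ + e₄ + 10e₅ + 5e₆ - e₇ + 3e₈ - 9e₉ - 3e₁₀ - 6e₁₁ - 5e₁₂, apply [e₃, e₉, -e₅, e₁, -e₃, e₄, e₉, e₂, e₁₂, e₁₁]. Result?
(-2, 3, 7, 2, 9, 5, -1, 3, -7, -3, -5, -4)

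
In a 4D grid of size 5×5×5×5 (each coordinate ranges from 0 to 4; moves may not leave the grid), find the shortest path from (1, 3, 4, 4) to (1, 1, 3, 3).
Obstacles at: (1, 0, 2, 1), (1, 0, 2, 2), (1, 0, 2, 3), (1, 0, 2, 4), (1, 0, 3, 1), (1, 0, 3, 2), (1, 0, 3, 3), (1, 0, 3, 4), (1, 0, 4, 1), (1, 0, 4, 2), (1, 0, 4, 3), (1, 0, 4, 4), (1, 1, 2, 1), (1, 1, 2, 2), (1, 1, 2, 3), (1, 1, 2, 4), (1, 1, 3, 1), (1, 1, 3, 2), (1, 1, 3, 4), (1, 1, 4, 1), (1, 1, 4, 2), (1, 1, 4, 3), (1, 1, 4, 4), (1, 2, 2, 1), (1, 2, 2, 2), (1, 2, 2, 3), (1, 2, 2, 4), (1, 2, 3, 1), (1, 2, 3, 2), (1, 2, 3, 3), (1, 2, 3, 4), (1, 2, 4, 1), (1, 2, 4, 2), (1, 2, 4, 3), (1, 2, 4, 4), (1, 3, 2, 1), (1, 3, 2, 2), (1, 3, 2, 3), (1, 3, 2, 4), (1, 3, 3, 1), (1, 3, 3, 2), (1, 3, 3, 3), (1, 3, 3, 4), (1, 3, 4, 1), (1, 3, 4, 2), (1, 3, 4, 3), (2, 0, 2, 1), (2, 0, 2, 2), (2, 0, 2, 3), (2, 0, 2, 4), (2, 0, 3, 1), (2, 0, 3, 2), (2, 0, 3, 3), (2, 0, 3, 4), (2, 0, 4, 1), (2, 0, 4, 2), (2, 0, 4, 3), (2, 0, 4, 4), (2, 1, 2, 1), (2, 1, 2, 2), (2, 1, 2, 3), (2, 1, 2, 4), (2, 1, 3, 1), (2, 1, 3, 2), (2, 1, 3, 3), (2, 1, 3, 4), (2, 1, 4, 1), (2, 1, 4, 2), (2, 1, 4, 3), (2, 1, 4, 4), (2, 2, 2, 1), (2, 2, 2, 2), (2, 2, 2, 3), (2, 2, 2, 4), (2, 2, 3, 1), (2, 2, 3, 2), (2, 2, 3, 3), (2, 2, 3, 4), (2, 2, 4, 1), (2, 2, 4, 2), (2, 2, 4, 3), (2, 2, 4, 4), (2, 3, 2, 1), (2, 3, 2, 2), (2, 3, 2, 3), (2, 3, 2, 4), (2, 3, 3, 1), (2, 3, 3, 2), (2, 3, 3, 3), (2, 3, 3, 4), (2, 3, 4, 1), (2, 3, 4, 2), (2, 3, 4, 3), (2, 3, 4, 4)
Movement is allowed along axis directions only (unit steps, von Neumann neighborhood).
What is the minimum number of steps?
6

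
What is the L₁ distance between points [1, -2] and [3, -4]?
4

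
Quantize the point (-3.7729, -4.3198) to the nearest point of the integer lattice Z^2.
(-4, -4)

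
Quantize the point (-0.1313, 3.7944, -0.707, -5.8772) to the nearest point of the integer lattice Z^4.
(0, 4, -1, -6)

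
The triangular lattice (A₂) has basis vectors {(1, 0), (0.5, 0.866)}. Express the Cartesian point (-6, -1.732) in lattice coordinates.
-5b₁ - 2b₂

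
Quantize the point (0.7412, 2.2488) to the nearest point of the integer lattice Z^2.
(1, 2)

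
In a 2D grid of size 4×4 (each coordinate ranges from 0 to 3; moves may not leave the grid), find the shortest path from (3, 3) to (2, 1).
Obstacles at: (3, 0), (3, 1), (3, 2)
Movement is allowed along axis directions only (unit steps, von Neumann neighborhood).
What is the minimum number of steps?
3
(one shortest path: (3, 3) → (2, 3) → (2, 2) → (2, 1))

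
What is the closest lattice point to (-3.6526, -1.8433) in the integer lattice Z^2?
(-4, -2)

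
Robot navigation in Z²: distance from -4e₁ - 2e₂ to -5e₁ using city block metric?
3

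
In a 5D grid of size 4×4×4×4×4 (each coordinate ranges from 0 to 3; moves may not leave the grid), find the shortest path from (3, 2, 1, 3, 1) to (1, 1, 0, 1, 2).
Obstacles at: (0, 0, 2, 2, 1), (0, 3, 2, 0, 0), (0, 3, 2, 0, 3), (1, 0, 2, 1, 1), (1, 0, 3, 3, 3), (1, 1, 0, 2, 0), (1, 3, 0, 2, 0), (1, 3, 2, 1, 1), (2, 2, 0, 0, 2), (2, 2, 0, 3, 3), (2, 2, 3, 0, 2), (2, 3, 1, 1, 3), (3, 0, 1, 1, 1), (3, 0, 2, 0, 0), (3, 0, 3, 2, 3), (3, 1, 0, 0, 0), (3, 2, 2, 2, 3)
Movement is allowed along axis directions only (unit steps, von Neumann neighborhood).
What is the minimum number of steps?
7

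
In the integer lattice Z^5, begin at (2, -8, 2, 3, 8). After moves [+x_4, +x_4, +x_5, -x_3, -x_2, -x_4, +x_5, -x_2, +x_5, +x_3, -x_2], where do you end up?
(2, -11, 2, 4, 11)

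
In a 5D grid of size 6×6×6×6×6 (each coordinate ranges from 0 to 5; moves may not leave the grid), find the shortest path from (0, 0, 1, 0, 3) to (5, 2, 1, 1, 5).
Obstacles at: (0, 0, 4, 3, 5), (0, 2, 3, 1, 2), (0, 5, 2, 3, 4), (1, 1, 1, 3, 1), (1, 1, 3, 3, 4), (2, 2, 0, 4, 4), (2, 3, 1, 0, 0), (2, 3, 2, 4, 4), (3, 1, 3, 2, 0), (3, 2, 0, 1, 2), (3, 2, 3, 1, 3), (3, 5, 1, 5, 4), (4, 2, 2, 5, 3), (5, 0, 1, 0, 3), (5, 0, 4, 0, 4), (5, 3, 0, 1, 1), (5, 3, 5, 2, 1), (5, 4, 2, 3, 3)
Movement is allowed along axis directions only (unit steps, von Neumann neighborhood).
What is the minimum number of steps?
10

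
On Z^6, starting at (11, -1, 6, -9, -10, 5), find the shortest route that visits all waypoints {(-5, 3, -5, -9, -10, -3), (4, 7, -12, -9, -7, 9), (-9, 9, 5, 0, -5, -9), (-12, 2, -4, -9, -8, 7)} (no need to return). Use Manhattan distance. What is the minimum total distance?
133
(one optimal route: (11, -1, 6, -9, -10, 5) → (4, 7, -12, -9, -7, 9) → (-12, 2, -4, -9, -8, 7) → (-5, 3, -5, -9, -10, -3) → (-9, 9, 5, 0, -5, -9))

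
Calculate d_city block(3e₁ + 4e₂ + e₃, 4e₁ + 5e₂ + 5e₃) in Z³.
6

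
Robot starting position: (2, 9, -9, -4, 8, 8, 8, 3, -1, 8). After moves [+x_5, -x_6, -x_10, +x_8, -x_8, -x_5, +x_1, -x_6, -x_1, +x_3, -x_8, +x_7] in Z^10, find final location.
(2, 9, -8, -4, 8, 6, 9, 2, -1, 7)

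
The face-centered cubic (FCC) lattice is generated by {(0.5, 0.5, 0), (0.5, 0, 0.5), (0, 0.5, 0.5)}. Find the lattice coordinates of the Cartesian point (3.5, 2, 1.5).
4b₁ + 3b₂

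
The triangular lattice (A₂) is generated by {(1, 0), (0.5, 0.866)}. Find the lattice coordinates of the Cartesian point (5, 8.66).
10b₂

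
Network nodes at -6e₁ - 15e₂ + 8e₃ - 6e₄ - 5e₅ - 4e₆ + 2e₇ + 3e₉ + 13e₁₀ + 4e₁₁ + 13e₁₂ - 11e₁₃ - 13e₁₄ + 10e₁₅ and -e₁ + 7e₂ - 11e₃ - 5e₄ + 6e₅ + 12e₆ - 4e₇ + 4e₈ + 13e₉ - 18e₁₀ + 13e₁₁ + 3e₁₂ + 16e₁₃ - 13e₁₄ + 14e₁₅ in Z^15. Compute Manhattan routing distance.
175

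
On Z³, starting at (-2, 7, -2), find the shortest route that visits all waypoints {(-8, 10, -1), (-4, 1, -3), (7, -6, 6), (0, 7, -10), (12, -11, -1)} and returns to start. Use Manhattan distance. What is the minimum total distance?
118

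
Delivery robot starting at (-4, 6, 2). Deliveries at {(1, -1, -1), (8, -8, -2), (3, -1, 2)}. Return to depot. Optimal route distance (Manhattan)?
60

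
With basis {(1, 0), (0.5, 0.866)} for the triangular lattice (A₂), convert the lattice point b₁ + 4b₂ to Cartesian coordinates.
(3, 3.464)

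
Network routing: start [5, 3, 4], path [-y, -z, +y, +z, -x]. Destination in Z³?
(4, 3, 4)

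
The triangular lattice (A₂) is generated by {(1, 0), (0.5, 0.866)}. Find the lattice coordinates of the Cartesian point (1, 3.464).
-b₁ + 4b₂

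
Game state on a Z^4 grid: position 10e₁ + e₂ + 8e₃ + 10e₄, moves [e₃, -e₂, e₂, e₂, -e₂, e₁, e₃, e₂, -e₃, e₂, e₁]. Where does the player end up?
(12, 3, 9, 10)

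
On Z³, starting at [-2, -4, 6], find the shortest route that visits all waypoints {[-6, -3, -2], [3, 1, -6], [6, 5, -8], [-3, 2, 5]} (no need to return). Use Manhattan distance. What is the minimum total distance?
49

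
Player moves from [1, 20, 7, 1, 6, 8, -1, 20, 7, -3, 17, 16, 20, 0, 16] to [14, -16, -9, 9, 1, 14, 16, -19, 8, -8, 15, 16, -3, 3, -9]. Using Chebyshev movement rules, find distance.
39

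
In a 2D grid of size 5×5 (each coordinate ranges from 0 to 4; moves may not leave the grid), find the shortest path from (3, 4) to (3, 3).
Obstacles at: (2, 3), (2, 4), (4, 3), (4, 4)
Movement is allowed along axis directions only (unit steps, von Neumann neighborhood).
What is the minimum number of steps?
1
(one shortest path: (3, 4) → (3, 3))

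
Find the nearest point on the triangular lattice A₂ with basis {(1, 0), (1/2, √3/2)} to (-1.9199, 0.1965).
(-2, 0)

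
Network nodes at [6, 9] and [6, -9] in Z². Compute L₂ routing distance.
18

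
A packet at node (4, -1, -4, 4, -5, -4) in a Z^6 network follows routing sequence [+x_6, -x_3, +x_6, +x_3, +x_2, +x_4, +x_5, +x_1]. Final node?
(5, 0, -4, 5, -4, -2)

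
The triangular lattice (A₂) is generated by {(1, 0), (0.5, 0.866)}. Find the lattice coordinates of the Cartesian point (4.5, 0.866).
4b₁ + b₂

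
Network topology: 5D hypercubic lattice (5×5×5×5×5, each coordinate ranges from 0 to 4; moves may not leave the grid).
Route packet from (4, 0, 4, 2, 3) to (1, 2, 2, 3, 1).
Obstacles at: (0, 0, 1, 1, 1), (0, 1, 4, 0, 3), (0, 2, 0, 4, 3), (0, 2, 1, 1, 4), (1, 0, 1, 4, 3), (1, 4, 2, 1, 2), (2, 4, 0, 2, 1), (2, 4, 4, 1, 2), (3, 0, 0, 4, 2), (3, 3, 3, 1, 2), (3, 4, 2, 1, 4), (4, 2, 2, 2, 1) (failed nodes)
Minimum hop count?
10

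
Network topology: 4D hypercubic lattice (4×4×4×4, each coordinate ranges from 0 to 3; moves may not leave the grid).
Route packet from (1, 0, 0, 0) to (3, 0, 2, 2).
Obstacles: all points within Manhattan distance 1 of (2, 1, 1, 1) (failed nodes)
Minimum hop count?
6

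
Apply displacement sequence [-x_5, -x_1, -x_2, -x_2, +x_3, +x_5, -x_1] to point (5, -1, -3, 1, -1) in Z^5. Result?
(3, -3, -2, 1, -1)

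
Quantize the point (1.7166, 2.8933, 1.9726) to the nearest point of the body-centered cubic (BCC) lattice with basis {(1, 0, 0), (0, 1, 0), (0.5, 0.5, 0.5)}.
(2, 3, 2)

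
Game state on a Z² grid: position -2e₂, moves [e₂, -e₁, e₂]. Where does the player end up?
(-1, 0)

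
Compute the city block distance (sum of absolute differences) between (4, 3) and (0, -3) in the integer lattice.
10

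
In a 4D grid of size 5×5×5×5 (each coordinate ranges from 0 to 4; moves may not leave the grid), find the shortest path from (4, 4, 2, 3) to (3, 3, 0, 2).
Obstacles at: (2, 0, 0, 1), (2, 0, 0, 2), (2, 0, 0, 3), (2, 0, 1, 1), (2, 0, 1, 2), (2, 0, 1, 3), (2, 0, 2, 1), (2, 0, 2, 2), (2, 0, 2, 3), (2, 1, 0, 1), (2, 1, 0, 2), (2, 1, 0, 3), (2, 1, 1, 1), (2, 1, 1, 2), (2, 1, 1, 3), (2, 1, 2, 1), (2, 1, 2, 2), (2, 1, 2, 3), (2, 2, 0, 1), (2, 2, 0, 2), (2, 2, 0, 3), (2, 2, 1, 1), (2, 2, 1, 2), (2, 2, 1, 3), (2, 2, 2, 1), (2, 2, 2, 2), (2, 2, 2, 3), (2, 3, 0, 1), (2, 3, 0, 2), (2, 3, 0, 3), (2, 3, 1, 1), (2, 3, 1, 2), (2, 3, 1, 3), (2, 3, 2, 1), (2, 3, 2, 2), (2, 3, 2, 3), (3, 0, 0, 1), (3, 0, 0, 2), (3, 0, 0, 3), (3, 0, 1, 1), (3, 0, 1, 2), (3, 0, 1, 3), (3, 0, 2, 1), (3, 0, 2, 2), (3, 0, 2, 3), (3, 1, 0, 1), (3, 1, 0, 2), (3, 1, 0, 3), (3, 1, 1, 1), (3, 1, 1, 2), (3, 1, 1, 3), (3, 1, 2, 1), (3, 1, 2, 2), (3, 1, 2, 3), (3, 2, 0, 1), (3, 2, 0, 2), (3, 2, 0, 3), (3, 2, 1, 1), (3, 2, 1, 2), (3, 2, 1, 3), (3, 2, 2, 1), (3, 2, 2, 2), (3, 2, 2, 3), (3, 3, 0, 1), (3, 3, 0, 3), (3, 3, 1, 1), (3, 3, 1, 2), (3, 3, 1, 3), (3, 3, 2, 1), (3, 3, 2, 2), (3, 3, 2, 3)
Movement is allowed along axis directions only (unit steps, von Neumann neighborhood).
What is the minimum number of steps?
5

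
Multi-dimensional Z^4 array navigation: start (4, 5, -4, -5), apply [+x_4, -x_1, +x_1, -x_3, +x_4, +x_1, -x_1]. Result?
(4, 5, -5, -3)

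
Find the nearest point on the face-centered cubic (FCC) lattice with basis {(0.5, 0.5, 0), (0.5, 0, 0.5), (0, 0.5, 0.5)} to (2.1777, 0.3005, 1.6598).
(2, 0.5, 1.5)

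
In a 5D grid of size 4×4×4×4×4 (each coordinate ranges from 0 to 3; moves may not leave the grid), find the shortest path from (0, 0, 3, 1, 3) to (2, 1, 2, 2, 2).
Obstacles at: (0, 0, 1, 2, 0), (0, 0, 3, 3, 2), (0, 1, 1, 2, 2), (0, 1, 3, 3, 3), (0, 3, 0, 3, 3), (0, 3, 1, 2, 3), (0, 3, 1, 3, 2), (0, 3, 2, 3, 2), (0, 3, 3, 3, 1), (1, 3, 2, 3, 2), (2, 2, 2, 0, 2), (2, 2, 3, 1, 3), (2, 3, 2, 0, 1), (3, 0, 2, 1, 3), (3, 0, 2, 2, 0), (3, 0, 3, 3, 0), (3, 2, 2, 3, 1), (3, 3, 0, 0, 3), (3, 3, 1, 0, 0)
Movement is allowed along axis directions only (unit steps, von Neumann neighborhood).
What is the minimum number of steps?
6
(one shortest path: (0, 0, 3, 1, 3) → (1, 0, 3, 1, 3) → (2, 0, 3, 1, 3) → (2, 1, 3, 1, 3) → (2, 1, 2, 1, 3) → (2, 1, 2, 2, 3) → (2, 1, 2, 2, 2))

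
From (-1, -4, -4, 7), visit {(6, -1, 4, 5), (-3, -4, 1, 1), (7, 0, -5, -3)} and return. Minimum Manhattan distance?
74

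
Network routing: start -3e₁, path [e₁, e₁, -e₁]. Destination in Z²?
(-2, 0)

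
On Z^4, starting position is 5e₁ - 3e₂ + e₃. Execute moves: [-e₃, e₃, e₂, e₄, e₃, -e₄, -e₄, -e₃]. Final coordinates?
(5, -2, 1, -1)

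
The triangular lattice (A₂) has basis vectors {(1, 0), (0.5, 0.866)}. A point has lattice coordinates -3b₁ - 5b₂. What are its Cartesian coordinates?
(-5.5, -4.33)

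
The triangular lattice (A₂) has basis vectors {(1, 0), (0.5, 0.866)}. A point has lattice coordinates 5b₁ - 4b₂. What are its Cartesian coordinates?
(3, -3.464)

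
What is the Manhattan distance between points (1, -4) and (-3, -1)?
7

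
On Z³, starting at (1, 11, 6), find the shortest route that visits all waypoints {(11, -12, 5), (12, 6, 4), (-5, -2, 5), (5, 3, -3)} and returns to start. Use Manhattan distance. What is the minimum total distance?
104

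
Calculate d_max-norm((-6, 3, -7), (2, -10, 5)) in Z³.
13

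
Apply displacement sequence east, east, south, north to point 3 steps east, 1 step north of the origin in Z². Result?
(5, 1)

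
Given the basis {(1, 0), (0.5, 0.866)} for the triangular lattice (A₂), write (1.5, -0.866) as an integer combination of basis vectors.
2b₁ - b₂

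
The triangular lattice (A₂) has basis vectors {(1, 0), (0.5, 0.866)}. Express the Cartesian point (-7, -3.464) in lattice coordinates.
-5b₁ - 4b₂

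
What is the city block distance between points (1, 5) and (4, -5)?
13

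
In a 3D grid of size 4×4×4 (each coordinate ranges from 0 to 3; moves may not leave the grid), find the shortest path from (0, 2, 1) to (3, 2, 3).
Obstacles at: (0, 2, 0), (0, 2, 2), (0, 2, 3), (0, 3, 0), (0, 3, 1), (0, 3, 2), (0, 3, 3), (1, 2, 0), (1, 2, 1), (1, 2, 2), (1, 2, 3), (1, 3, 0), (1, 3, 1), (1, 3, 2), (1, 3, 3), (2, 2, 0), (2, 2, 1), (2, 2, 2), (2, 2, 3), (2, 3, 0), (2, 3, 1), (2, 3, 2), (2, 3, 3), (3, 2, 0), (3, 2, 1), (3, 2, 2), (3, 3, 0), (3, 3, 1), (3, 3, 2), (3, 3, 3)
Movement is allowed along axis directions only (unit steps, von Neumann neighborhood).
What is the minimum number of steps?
7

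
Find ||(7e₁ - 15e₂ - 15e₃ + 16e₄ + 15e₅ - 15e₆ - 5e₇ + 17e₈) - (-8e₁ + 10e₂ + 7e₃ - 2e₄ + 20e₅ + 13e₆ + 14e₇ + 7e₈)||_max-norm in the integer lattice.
28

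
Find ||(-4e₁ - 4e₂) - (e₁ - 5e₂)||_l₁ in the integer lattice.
6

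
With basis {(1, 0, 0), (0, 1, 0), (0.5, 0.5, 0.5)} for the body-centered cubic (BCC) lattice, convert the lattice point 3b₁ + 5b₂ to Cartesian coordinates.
(3, 5, 0)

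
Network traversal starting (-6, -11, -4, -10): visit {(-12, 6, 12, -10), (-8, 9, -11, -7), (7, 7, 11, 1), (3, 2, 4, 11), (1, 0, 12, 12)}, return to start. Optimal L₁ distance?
186
(one optimal route: (-6, -11, -4, -10) → (-8, 9, -11, -7) → (-12, 6, 12, -10) → (7, 7, 11, 1) → (1, 0, 12, 12) → (3, 2, 4, 11) → (-6, -11, -4, -10))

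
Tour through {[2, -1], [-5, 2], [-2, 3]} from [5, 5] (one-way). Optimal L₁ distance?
21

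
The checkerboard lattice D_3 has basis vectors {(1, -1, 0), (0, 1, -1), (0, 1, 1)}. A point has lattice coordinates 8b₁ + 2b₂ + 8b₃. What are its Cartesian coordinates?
(8, 2, 6)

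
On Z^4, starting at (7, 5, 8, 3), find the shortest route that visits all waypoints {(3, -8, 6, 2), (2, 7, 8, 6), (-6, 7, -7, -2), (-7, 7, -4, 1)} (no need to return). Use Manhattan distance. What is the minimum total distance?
75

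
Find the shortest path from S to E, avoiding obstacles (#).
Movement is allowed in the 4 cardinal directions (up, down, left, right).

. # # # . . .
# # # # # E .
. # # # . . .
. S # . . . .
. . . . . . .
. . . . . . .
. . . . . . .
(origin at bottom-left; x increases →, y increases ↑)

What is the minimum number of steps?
8
(one shortest path: (1, 3) → (1, 2) → (2, 2) → (3, 2) → (4, 2) → (5, 2) → (5, 3) → (5, 4) → (5, 5))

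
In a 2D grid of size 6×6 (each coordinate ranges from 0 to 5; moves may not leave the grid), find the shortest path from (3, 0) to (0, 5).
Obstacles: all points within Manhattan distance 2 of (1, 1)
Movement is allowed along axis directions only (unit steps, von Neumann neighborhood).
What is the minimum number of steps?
10
(one shortest path: (3, 0) → (4, 0) → (4, 1) → (4, 2) → (3, 2) → (3, 3) → (2, 3) → (2, 4) → (1, 4) → (0, 4) → (0, 5))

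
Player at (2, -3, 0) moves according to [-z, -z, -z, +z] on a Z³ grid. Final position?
(2, -3, -2)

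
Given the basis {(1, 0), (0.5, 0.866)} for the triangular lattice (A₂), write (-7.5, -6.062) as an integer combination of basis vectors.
-4b₁ - 7b₂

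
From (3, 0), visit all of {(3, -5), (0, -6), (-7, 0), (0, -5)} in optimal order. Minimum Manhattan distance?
22
(one optimal route: (3, 0) → (3, -5) → (0, -6) → (0, -5) → (-7, 0))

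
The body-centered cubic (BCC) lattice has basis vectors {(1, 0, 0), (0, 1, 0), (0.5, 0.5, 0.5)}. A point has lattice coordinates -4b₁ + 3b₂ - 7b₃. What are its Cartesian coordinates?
(-7.5, -0.5, -3.5)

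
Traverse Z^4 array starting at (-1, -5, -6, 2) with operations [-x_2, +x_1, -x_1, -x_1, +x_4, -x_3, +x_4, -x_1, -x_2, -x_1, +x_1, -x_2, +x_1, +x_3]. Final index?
(-2, -8, -6, 4)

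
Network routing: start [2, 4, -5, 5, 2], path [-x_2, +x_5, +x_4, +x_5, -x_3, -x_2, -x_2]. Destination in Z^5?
(2, 1, -6, 6, 4)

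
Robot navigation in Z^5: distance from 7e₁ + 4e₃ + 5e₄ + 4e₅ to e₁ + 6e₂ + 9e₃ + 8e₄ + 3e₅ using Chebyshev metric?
6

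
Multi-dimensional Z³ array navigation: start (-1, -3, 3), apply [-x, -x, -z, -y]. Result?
(-3, -4, 2)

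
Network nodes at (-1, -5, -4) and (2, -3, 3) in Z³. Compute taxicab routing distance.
12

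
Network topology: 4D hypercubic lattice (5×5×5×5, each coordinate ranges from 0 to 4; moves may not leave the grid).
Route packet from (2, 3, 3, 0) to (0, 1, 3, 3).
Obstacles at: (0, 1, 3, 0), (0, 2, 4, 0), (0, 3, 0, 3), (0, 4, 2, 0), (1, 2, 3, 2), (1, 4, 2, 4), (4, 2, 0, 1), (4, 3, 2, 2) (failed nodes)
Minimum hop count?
7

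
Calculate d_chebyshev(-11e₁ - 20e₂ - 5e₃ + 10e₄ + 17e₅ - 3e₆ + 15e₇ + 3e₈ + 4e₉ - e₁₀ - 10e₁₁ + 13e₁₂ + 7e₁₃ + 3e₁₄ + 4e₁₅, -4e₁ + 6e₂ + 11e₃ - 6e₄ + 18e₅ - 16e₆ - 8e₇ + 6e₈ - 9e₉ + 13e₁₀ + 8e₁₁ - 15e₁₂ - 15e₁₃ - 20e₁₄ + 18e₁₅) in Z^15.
28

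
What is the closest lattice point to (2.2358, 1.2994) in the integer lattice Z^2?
(2, 1)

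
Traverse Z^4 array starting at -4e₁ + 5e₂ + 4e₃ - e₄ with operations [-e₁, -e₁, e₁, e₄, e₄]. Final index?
(-5, 5, 4, 1)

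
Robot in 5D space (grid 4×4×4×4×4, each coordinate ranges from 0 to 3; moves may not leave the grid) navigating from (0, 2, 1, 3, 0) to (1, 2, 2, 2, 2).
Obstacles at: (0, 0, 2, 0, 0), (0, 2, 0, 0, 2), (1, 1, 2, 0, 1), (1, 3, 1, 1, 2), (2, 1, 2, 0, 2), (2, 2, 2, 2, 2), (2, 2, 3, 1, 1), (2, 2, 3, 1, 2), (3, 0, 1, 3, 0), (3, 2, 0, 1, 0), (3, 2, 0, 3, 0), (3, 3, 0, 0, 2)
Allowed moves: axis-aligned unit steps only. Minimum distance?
5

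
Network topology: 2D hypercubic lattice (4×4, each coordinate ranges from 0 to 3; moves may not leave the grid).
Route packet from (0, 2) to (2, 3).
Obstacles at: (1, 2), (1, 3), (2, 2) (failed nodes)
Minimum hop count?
7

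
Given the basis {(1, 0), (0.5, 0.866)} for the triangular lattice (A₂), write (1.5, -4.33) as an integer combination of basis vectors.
4b₁ - 5b₂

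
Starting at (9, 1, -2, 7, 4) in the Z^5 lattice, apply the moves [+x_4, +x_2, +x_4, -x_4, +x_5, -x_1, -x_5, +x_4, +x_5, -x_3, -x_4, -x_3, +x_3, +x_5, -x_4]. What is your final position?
(8, 2, -3, 7, 6)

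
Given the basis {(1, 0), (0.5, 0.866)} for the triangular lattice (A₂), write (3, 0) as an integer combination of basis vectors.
3b₁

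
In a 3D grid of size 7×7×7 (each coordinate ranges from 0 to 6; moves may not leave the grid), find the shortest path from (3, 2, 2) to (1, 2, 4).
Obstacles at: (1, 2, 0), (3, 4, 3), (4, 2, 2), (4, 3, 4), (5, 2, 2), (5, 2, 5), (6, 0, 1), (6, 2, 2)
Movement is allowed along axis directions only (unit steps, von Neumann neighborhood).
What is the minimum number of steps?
4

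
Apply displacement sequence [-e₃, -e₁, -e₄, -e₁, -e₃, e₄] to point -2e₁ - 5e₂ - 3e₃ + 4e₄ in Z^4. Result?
(-4, -5, -5, 4)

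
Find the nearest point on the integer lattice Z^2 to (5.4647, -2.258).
(5, -2)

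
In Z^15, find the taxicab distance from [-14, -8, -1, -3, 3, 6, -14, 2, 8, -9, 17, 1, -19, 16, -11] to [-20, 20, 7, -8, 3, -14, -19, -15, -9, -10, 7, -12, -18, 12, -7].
139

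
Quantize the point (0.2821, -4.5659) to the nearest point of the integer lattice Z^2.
(0, -5)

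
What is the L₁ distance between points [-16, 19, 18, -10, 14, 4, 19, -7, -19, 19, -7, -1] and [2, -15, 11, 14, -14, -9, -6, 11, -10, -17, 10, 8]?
238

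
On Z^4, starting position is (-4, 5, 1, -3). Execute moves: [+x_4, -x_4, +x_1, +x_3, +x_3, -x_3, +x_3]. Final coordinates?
(-3, 5, 3, -3)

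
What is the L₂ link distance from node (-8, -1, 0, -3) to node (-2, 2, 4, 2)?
9.27362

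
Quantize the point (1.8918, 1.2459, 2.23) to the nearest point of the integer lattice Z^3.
(2, 1, 2)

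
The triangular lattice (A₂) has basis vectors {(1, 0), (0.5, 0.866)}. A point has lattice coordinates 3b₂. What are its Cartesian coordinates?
(1.5, 2.598)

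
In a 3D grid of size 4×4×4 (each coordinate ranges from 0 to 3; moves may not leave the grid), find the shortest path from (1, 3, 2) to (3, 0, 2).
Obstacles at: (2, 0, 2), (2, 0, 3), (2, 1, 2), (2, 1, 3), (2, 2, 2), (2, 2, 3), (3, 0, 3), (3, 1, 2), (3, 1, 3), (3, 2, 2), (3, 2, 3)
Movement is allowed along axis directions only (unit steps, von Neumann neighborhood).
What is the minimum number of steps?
7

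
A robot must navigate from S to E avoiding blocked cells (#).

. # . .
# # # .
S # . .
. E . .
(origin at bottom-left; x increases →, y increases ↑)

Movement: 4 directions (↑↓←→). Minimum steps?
2
(one shortest path: (0, 1) → (0, 0) → (1, 0))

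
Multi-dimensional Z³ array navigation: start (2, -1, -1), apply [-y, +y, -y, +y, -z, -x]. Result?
(1, -1, -2)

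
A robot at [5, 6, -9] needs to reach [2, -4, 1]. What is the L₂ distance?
14.4568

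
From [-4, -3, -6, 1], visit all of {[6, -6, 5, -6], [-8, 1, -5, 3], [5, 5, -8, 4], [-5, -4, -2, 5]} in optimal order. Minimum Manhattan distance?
79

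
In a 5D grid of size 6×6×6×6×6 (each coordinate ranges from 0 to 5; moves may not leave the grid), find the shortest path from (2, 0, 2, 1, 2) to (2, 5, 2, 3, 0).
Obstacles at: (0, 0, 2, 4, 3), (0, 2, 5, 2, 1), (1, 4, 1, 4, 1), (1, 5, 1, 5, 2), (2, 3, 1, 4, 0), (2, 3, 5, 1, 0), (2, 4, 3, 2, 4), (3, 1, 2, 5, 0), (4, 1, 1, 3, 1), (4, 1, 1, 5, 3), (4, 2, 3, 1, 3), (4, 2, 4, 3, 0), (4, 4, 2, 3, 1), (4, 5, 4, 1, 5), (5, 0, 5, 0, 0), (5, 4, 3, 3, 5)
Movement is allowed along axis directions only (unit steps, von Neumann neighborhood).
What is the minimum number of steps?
9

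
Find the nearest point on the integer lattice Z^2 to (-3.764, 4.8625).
(-4, 5)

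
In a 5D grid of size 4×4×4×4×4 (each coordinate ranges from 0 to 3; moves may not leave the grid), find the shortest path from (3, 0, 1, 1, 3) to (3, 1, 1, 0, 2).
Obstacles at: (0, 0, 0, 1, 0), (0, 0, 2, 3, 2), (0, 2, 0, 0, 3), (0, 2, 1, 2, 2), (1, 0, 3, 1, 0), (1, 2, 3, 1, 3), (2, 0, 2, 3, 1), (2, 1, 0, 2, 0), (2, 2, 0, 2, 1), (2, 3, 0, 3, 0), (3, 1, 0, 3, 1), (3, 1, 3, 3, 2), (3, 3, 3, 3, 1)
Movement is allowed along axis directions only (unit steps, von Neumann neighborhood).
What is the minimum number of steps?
3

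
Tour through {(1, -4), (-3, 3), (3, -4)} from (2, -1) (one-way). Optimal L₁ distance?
17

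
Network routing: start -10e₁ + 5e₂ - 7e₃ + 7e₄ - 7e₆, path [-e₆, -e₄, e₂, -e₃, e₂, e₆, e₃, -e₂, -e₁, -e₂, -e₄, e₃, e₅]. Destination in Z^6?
(-11, 5, -6, 5, 1, -7)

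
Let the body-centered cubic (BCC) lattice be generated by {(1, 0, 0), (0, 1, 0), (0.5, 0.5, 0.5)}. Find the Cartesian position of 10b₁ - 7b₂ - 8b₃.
(6, -11, -4)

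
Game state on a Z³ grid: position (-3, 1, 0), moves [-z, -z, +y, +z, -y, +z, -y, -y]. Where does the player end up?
(-3, -1, 0)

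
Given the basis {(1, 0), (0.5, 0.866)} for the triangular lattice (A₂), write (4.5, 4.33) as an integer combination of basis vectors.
2b₁ + 5b₂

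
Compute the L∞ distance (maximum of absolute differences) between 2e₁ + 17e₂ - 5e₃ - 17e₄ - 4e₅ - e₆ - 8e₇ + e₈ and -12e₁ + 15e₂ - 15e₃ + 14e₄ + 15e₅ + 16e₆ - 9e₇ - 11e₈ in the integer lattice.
31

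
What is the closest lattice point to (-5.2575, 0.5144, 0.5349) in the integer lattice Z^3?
(-5, 1, 1)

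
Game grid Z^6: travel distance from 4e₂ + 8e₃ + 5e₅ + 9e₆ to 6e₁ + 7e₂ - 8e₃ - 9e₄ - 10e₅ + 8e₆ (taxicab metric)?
50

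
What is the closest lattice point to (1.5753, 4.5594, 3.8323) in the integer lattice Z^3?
(2, 5, 4)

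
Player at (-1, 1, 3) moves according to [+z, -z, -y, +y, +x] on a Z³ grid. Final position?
(0, 1, 3)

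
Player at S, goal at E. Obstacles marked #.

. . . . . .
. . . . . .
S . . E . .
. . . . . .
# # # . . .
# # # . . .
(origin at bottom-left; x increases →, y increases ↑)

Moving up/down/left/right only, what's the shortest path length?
3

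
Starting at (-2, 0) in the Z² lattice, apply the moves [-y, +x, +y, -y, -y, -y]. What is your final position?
(-1, -3)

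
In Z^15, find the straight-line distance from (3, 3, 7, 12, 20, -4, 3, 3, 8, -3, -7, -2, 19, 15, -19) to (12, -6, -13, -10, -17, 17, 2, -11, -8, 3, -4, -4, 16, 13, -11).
58.6089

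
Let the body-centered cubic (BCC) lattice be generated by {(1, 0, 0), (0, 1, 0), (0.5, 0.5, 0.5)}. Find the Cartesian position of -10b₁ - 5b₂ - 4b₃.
(-12, -7, -2)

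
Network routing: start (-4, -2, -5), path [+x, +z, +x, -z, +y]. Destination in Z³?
(-2, -1, -5)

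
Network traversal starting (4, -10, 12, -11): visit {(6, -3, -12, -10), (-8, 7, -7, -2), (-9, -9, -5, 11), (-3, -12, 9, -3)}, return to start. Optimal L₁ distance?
160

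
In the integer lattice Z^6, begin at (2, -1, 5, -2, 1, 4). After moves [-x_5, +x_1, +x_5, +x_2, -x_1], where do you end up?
(2, 0, 5, -2, 1, 4)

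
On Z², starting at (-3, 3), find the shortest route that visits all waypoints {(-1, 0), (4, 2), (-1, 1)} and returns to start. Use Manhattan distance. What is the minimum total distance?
20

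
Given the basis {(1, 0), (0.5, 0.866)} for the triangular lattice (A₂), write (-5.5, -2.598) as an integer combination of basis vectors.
-4b₁ - 3b₂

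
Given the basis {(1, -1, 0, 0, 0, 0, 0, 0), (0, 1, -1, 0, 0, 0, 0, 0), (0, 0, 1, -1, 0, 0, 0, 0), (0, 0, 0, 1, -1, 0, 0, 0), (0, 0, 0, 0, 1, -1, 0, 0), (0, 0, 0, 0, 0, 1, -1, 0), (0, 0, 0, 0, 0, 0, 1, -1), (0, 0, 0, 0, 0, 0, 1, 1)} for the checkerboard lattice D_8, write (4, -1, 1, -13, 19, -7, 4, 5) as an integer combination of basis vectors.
4b₁ + 3b₂ + 4b₃ - 9b₄ + 10b₅ + 3b₆ + b₇ + 6b₈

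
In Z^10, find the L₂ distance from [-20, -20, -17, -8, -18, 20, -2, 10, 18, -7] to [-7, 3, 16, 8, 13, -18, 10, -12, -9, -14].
76.5114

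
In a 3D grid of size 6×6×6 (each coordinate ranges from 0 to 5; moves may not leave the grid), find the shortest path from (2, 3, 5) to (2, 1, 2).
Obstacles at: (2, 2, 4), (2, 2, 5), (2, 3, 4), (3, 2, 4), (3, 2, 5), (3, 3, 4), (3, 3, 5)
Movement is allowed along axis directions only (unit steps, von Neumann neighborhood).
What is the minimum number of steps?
7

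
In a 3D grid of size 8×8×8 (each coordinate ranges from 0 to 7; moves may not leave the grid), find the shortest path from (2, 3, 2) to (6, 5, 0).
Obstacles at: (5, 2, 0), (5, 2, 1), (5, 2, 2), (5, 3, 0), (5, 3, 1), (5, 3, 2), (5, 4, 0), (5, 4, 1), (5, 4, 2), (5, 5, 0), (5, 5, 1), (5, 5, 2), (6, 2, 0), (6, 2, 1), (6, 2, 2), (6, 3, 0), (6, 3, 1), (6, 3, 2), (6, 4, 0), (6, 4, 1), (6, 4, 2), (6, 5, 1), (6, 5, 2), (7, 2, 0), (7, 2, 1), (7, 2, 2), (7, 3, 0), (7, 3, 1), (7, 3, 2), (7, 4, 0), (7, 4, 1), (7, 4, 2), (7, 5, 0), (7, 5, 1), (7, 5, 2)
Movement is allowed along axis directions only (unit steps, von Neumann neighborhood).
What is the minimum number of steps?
10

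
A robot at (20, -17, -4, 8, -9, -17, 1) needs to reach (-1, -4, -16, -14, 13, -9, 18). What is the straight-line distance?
45.5522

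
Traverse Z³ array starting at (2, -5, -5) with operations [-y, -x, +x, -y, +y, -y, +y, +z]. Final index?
(2, -6, -4)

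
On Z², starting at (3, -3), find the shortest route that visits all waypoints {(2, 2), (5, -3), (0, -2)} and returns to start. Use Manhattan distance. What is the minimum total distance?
20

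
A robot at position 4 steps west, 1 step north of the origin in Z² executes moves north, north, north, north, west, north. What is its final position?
(-5, 6)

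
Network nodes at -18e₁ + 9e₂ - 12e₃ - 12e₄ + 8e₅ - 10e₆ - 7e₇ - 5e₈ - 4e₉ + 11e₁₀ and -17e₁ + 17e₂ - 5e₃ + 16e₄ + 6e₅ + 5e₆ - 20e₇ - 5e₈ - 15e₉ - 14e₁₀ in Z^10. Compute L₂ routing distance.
45.1885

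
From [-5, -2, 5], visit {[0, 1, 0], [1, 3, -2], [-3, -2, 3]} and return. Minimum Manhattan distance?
36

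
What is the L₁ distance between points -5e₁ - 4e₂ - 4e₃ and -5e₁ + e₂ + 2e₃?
11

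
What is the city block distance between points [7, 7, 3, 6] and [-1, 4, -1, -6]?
27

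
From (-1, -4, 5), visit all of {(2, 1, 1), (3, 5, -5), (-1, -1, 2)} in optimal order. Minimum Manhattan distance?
23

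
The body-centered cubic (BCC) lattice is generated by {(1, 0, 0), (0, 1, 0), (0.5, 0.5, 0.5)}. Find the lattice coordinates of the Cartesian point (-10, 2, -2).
-8b₁ + 4b₂ - 4b₃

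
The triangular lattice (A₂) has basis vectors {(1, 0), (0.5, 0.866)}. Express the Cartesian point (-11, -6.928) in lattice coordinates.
-7b₁ - 8b₂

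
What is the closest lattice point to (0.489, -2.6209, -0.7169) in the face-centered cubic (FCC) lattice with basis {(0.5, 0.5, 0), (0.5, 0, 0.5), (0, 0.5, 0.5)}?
(0.5, -2.5, -1)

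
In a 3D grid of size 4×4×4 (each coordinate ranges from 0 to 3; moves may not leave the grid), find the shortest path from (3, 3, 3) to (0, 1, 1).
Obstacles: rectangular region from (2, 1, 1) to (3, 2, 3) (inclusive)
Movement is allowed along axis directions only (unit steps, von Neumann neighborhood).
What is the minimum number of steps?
7
(one shortest path: (3, 3, 3) → (2, 3, 3) → (1, 3, 3) → (0, 3, 3) → (0, 2, 3) → (0, 1, 3) → (0, 1, 2) → (0, 1, 1))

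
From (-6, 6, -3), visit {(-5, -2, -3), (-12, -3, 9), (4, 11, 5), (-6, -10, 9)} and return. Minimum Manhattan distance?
100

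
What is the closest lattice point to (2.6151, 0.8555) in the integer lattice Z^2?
(3, 1)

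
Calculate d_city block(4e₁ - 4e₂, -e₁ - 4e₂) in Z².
5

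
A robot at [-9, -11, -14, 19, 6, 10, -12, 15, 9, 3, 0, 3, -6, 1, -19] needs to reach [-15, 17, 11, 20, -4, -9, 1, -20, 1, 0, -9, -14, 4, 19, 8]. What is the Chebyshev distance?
35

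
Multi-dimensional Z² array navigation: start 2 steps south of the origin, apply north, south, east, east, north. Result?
(2, -1)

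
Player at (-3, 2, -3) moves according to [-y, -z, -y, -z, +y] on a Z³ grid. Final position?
(-3, 1, -5)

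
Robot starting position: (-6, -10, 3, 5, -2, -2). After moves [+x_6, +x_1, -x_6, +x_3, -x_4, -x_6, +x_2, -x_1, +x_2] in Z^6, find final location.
(-6, -8, 4, 4, -2, -3)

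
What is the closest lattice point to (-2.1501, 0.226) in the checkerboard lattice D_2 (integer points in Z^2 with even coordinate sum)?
(-2, 0)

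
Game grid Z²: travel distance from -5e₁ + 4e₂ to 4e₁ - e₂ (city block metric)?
14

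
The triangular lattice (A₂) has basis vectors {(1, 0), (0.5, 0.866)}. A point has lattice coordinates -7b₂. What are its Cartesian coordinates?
(-3.5, -6.062)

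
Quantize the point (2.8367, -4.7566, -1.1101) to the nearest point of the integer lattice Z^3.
(3, -5, -1)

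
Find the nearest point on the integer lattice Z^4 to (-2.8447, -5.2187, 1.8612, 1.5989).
(-3, -5, 2, 2)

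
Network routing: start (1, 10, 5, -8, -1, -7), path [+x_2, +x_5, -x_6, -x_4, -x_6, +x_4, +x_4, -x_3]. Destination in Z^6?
(1, 11, 4, -7, 0, -9)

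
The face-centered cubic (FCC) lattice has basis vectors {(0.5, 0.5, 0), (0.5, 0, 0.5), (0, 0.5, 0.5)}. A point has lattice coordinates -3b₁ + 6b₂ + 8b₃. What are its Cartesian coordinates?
(1.5, 2.5, 7)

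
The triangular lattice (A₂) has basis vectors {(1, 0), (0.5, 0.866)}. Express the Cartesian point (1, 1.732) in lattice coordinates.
2b₂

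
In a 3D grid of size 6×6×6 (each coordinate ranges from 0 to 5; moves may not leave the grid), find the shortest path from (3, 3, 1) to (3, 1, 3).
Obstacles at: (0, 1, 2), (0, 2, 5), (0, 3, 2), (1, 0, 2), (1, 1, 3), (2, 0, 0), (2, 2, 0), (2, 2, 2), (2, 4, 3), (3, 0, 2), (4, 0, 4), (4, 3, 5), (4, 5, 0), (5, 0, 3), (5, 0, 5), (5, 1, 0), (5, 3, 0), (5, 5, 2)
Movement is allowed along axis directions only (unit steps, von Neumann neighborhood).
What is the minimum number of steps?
4
(one shortest path: (3, 3, 1) → (3, 2, 1) → (3, 1, 1) → (3, 1, 2) → (3, 1, 3))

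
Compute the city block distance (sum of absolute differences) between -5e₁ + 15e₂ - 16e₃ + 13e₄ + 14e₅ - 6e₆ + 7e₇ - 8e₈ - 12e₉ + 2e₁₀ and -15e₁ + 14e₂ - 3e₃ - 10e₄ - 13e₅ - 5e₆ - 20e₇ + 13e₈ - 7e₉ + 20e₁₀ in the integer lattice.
146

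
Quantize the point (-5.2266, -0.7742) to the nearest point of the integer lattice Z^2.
(-5, -1)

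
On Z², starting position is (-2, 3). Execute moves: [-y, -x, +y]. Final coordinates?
(-3, 3)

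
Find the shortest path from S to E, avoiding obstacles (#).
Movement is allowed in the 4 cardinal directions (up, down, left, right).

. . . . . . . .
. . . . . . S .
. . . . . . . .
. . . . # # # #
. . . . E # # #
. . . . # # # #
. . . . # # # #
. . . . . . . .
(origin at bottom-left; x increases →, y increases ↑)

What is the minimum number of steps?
7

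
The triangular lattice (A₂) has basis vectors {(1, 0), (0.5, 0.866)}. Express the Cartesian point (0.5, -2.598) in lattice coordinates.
2b₁ - 3b₂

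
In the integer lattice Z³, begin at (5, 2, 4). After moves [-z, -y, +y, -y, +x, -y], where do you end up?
(6, 0, 3)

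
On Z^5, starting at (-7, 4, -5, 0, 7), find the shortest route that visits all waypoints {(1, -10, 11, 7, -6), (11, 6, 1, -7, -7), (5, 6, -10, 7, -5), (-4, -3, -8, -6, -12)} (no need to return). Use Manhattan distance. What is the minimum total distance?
152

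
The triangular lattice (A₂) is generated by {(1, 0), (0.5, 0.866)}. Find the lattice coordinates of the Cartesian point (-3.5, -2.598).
-2b₁ - 3b₂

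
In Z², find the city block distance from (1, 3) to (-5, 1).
8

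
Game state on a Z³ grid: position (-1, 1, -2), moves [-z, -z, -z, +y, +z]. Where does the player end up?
(-1, 2, -4)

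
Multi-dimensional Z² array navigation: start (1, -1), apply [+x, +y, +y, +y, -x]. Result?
(1, 2)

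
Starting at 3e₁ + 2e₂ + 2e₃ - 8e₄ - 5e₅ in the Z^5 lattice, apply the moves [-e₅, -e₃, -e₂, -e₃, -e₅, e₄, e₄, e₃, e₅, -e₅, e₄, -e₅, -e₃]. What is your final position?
(3, 1, 0, -5, -8)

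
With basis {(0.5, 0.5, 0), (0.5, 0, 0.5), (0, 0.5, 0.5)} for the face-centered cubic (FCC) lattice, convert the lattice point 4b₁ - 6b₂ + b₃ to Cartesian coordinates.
(-1, 2.5, -2.5)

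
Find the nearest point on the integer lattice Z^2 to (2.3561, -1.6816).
(2, -2)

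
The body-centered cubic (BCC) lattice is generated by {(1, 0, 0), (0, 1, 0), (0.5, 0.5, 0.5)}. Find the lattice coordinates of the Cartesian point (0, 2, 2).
-2b₁ + 4b₃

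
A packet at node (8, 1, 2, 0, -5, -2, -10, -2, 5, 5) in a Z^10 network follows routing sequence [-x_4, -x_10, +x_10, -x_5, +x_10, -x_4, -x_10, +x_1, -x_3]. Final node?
(9, 1, 1, -2, -6, -2, -10, -2, 5, 5)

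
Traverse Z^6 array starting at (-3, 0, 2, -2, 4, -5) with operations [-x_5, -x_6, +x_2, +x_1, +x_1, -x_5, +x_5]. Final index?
(-1, 1, 2, -2, 3, -6)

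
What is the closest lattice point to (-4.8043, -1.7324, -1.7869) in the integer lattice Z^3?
(-5, -2, -2)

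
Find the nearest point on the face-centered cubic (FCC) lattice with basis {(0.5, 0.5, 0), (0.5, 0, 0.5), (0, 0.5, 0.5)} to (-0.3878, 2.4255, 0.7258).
(-0.5, 2.5, 1)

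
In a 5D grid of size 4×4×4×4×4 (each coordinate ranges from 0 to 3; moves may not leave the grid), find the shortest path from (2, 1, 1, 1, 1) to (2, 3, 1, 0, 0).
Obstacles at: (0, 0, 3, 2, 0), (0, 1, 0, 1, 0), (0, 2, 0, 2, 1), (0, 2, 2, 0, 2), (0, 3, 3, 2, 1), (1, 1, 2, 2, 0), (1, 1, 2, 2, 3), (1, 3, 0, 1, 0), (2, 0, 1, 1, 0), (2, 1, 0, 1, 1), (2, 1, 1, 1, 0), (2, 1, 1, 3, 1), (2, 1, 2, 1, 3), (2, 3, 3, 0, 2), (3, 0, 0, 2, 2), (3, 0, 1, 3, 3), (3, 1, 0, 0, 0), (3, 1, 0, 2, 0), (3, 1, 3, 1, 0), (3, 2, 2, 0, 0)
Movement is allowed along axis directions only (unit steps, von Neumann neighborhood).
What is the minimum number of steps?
4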